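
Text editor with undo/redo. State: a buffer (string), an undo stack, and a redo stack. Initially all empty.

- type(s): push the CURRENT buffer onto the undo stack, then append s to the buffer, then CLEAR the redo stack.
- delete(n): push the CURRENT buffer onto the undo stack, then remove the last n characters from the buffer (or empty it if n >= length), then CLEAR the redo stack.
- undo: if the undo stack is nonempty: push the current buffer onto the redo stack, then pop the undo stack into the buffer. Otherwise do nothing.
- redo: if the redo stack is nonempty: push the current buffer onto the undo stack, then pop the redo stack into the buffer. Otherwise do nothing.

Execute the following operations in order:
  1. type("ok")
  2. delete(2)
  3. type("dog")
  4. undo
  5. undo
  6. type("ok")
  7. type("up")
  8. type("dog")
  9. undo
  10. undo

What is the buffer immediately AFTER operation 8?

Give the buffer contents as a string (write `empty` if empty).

After op 1 (type): buf='ok' undo_depth=1 redo_depth=0
After op 2 (delete): buf='(empty)' undo_depth=2 redo_depth=0
After op 3 (type): buf='dog' undo_depth=3 redo_depth=0
After op 4 (undo): buf='(empty)' undo_depth=2 redo_depth=1
After op 5 (undo): buf='ok' undo_depth=1 redo_depth=2
After op 6 (type): buf='okok' undo_depth=2 redo_depth=0
After op 7 (type): buf='okokup' undo_depth=3 redo_depth=0
After op 8 (type): buf='okokupdog' undo_depth=4 redo_depth=0

Answer: okokupdog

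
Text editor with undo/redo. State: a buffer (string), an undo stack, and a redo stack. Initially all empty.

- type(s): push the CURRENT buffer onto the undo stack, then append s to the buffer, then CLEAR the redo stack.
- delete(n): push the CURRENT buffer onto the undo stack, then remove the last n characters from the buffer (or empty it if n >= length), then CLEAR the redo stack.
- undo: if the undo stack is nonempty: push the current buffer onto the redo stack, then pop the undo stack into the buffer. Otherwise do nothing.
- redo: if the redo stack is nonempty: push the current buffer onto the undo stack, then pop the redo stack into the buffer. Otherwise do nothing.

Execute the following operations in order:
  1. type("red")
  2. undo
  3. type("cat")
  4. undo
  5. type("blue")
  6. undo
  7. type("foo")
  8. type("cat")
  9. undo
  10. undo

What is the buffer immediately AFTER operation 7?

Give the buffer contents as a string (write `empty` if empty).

Answer: foo

Derivation:
After op 1 (type): buf='red' undo_depth=1 redo_depth=0
After op 2 (undo): buf='(empty)' undo_depth=0 redo_depth=1
After op 3 (type): buf='cat' undo_depth=1 redo_depth=0
After op 4 (undo): buf='(empty)' undo_depth=0 redo_depth=1
After op 5 (type): buf='blue' undo_depth=1 redo_depth=0
After op 6 (undo): buf='(empty)' undo_depth=0 redo_depth=1
After op 7 (type): buf='foo' undo_depth=1 redo_depth=0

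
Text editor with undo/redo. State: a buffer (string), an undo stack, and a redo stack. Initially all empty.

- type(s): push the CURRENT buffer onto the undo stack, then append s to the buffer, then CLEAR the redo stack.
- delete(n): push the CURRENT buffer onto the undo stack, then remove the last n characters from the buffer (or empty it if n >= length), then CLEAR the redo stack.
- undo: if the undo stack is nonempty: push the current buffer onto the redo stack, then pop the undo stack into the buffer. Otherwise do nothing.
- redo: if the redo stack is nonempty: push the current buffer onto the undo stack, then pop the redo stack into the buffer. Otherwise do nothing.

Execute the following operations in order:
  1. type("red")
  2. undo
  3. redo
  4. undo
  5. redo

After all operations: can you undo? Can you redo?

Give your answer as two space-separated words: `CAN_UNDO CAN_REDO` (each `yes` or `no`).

Answer: yes no

Derivation:
After op 1 (type): buf='red' undo_depth=1 redo_depth=0
After op 2 (undo): buf='(empty)' undo_depth=0 redo_depth=1
After op 3 (redo): buf='red' undo_depth=1 redo_depth=0
After op 4 (undo): buf='(empty)' undo_depth=0 redo_depth=1
After op 5 (redo): buf='red' undo_depth=1 redo_depth=0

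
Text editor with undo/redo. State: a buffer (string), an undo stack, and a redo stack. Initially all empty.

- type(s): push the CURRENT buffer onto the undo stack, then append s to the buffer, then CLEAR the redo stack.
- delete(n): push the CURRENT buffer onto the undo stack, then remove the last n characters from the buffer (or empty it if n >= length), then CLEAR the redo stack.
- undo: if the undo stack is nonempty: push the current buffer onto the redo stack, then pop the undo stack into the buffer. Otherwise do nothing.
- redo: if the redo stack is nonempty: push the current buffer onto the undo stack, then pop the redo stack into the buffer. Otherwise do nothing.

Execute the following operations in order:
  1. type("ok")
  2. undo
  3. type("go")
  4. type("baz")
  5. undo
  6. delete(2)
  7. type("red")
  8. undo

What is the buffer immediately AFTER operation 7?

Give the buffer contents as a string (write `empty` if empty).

After op 1 (type): buf='ok' undo_depth=1 redo_depth=0
After op 2 (undo): buf='(empty)' undo_depth=0 redo_depth=1
After op 3 (type): buf='go' undo_depth=1 redo_depth=0
After op 4 (type): buf='gobaz' undo_depth=2 redo_depth=0
After op 5 (undo): buf='go' undo_depth=1 redo_depth=1
After op 6 (delete): buf='(empty)' undo_depth=2 redo_depth=0
After op 7 (type): buf='red' undo_depth=3 redo_depth=0

Answer: red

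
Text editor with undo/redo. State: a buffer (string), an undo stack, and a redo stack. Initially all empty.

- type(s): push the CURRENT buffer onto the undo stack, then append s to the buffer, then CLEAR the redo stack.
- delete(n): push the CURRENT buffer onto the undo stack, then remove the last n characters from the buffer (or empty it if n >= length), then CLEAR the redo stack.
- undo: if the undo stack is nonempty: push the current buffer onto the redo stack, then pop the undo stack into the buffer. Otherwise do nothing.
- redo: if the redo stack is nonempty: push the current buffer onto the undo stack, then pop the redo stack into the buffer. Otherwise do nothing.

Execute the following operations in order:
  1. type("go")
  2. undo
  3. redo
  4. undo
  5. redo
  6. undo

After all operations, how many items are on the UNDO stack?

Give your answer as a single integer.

After op 1 (type): buf='go' undo_depth=1 redo_depth=0
After op 2 (undo): buf='(empty)' undo_depth=0 redo_depth=1
After op 3 (redo): buf='go' undo_depth=1 redo_depth=0
After op 4 (undo): buf='(empty)' undo_depth=0 redo_depth=1
After op 5 (redo): buf='go' undo_depth=1 redo_depth=0
After op 6 (undo): buf='(empty)' undo_depth=0 redo_depth=1

Answer: 0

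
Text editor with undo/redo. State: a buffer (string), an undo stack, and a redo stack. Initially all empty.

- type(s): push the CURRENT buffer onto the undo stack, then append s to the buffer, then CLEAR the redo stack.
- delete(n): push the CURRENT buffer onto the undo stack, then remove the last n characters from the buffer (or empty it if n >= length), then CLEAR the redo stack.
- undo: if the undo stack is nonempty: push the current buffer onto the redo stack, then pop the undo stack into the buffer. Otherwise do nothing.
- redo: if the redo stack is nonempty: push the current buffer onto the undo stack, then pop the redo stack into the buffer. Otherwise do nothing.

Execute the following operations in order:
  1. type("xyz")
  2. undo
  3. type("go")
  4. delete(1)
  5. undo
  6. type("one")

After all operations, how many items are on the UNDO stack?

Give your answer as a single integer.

Answer: 2

Derivation:
After op 1 (type): buf='xyz' undo_depth=1 redo_depth=0
After op 2 (undo): buf='(empty)' undo_depth=0 redo_depth=1
After op 3 (type): buf='go' undo_depth=1 redo_depth=0
After op 4 (delete): buf='g' undo_depth=2 redo_depth=0
After op 5 (undo): buf='go' undo_depth=1 redo_depth=1
After op 6 (type): buf='goone' undo_depth=2 redo_depth=0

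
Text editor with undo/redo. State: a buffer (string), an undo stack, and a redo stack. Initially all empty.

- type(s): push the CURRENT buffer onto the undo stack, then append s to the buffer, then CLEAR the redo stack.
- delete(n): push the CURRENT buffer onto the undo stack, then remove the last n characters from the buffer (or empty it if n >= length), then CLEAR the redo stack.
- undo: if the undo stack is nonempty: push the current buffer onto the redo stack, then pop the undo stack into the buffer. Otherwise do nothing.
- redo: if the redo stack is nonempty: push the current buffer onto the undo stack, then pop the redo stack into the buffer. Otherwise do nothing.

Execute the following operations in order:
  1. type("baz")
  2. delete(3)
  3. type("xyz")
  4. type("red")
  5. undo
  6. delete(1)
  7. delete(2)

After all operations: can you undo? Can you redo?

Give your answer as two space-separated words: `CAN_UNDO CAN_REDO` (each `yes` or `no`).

After op 1 (type): buf='baz' undo_depth=1 redo_depth=0
After op 2 (delete): buf='(empty)' undo_depth=2 redo_depth=0
After op 3 (type): buf='xyz' undo_depth=3 redo_depth=0
After op 4 (type): buf='xyzred' undo_depth=4 redo_depth=0
After op 5 (undo): buf='xyz' undo_depth=3 redo_depth=1
After op 6 (delete): buf='xy' undo_depth=4 redo_depth=0
After op 7 (delete): buf='(empty)' undo_depth=5 redo_depth=0

Answer: yes no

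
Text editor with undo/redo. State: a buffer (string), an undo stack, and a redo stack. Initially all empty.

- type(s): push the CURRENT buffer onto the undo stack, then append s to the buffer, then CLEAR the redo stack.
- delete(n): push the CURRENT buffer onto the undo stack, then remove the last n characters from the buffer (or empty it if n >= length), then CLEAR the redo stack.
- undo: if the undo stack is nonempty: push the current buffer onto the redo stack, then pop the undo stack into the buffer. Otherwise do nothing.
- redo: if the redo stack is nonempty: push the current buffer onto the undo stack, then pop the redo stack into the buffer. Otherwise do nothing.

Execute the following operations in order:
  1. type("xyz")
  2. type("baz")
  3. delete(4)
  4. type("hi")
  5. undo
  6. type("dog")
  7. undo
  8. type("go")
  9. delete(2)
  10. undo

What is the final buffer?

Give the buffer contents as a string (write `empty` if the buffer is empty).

Answer: xygo

Derivation:
After op 1 (type): buf='xyz' undo_depth=1 redo_depth=0
After op 2 (type): buf='xyzbaz' undo_depth=2 redo_depth=0
After op 3 (delete): buf='xy' undo_depth=3 redo_depth=0
After op 4 (type): buf='xyhi' undo_depth=4 redo_depth=0
After op 5 (undo): buf='xy' undo_depth=3 redo_depth=1
After op 6 (type): buf='xydog' undo_depth=4 redo_depth=0
After op 7 (undo): buf='xy' undo_depth=3 redo_depth=1
After op 8 (type): buf='xygo' undo_depth=4 redo_depth=0
After op 9 (delete): buf='xy' undo_depth=5 redo_depth=0
After op 10 (undo): buf='xygo' undo_depth=4 redo_depth=1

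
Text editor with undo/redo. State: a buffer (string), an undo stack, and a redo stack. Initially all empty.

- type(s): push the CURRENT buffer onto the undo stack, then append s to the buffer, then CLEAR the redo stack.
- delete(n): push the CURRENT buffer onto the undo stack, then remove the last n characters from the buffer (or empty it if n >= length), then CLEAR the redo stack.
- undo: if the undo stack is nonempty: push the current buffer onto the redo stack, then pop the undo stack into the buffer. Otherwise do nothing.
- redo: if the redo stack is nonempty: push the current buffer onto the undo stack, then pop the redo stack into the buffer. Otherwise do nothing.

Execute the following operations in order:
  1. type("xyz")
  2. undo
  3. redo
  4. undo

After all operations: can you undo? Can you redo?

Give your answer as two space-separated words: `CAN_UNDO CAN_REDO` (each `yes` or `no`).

After op 1 (type): buf='xyz' undo_depth=1 redo_depth=0
After op 2 (undo): buf='(empty)' undo_depth=0 redo_depth=1
After op 3 (redo): buf='xyz' undo_depth=1 redo_depth=0
After op 4 (undo): buf='(empty)' undo_depth=0 redo_depth=1

Answer: no yes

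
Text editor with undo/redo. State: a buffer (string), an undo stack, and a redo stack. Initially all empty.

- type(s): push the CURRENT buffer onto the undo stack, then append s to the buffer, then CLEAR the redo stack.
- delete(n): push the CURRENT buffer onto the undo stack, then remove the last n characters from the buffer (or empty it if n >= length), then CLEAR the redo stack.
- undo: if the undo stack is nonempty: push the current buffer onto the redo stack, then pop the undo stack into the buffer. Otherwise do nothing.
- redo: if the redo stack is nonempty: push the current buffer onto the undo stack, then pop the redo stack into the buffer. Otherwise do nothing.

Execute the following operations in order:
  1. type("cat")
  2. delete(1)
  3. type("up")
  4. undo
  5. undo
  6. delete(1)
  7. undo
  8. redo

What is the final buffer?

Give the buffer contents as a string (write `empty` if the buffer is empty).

After op 1 (type): buf='cat' undo_depth=1 redo_depth=0
After op 2 (delete): buf='ca' undo_depth=2 redo_depth=0
After op 3 (type): buf='caup' undo_depth=3 redo_depth=0
After op 4 (undo): buf='ca' undo_depth=2 redo_depth=1
After op 5 (undo): buf='cat' undo_depth=1 redo_depth=2
After op 6 (delete): buf='ca' undo_depth=2 redo_depth=0
After op 7 (undo): buf='cat' undo_depth=1 redo_depth=1
After op 8 (redo): buf='ca' undo_depth=2 redo_depth=0

Answer: ca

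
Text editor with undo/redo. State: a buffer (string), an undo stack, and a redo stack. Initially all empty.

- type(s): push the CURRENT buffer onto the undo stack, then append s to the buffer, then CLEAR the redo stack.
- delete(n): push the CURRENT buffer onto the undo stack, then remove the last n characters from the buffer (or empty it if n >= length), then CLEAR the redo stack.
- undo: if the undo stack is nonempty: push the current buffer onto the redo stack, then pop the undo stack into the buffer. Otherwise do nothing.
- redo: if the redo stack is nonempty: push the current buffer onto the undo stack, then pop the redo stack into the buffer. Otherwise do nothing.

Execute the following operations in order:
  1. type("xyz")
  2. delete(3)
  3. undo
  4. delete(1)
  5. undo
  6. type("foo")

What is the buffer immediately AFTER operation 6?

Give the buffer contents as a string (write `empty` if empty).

Answer: xyzfoo

Derivation:
After op 1 (type): buf='xyz' undo_depth=1 redo_depth=0
After op 2 (delete): buf='(empty)' undo_depth=2 redo_depth=0
After op 3 (undo): buf='xyz' undo_depth=1 redo_depth=1
After op 4 (delete): buf='xy' undo_depth=2 redo_depth=0
After op 5 (undo): buf='xyz' undo_depth=1 redo_depth=1
After op 6 (type): buf='xyzfoo' undo_depth=2 redo_depth=0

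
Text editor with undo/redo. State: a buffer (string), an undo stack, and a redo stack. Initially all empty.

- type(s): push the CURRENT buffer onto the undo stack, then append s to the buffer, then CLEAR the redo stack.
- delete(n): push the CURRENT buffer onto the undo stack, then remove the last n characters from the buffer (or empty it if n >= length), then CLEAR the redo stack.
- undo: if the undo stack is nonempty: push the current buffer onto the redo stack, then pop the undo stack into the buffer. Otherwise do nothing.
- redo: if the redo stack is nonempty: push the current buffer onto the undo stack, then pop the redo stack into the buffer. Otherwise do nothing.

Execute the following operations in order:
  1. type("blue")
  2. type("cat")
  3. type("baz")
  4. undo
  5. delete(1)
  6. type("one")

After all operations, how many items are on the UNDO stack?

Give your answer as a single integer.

After op 1 (type): buf='blue' undo_depth=1 redo_depth=0
After op 2 (type): buf='bluecat' undo_depth=2 redo_depth=0
After op 3 (type): buf='bluecatbaz' undo_depth=3 redo_depth=0
After op 4 (undo): buf='bluecat' undo_depth=2 redo_depth=1
After op 5 (delete): buf='blueca' undo_depth=3 redo_depth=0
After op 6 (type): buf='bluecaone' undo_depth=4 redo_depth=0

Answer: 4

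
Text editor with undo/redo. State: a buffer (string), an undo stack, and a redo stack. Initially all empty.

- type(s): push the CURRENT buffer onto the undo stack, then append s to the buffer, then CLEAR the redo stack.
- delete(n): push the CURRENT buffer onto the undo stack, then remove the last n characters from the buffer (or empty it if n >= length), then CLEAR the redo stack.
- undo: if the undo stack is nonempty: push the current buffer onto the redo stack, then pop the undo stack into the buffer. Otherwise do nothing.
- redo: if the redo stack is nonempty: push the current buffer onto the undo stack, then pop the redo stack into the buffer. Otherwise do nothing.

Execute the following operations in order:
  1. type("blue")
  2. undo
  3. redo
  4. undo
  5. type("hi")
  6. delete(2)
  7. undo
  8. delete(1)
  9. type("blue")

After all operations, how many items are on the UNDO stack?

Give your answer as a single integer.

Answer: 3

Derivation:
After op 1 (type): buf='blue' undo_depth=1 redo_depth=0
After op 2 (undo): buf='(empty)' undo_depth=0 redo_depth=1
After op 3 (redo): buf='blue' undo_depth=1 redo_depth=0
After op 4 (undo): buf='(empty)' undo_depth=0 redo_depth=1
After op 5 (type): buf='hi' undo_depth=1 redo_depth=0
After op 6 (delete): buf='(empty)' undo_depth=2 redo_depth=0
After op 7 (undo): buf='hi' undo_depth=1 redo_depth=1
After op 8 (delete): buf='h' undo_depth=2 redo_depth=0
After op 9 (type): buf='hblue' undo_depth=3 redo_depth=0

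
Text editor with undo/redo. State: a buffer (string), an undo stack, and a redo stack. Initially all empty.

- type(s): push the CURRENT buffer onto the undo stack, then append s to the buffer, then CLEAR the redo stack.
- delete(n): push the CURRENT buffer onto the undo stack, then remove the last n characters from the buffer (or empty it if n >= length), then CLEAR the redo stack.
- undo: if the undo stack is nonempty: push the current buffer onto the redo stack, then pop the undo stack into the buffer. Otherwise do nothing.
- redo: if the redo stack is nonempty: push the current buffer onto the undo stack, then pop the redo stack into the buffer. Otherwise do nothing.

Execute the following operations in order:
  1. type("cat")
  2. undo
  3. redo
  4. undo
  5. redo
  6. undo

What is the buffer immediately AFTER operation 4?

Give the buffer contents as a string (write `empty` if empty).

Answer: empty

Derivation:
After op 1 (type): buf='cat' undo_depth=1 redo_depth=0
After op 2 (undo): buf='(empty)' undo_depth=0 redo_depth=1
After op 3 (redo): buf='cat' undo_depth=1 redo_depth=0
After op 4 (undo): buf='(empty)' undo_depth=0 redo_depth=1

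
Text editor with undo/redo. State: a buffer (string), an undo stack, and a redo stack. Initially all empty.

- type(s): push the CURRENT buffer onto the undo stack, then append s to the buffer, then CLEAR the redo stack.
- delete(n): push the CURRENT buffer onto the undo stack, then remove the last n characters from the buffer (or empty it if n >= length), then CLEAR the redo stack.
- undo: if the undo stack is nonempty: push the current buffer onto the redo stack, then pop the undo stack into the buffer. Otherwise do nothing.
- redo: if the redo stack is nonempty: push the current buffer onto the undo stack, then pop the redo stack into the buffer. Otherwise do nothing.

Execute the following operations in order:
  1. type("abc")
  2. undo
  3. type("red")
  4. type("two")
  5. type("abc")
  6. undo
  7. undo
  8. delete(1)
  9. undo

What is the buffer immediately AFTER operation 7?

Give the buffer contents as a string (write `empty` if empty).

After op 1 (type): buf='abc' undo_depth=1 redo_depth=0
After op 2 (undo): buf='(empty)' undo_depth=0 redo_depth=1
After op 3 (type): buf='red' undo_depth=1 redo_depth=0
After op 4 (type): buf='redtwo' undo_depth=2 redo_depth=0
After op 5 (type): buf='redtwoabc' undo_depth=3 redo_depth=0
After op 6 (undo): buf='redtwo' undo_depth=2 redo_depth=1
After op 7 (undo): buf='red' undo_depth=1 redo_depth=2

Answer: red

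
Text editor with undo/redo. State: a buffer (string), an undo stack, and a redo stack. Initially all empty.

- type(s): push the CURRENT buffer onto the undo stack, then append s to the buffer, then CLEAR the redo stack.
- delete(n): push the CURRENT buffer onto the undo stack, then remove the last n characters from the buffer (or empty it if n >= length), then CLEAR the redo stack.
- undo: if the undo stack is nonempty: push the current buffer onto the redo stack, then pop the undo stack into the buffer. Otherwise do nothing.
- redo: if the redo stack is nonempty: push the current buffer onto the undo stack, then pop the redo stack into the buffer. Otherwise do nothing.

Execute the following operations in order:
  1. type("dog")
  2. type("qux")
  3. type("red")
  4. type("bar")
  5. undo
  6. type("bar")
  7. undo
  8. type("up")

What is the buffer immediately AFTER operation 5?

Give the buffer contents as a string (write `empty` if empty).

Answer: dogquxred

Derivation:
After op 1 (type): buf='dog' undo_depth=1 redo_depth=0
After op 2 (type): buf='dogqux' undo_depth=2 redo_depth=0
After op 3 (type): buf='dogquxred' undo_depth=3 redo_depth=0
After op 4 (type): buf='dogquxredbar' undo_depth=4 redo_depth=0
After op 5 (undo): buf='dogquxred' undo_depth=3 redo_depth=1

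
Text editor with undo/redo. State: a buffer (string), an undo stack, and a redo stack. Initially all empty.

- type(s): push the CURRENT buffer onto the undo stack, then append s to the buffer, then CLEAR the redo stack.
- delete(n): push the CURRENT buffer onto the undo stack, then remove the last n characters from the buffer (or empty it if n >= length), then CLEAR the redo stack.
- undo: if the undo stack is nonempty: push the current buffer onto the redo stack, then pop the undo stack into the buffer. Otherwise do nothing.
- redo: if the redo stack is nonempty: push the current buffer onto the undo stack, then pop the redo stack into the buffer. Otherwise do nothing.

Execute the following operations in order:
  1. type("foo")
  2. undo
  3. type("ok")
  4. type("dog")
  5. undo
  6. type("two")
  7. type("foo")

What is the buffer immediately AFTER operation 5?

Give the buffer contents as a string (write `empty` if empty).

After op 1 (type): buf='foo' undo_depth=1 redo_depth=0
After op 2 (undo): buf='(empty)' undo_depth=0 redo_depth=1
After op 3 (type): buf='ok' undo_depth=1 redo_depth=0
After op 4 (type): buf='okdog' undo_depth=2 redo_depth=0
After op 5 (undo): buf='ok' undo_depth=1 redo_depth=1

Answer: ok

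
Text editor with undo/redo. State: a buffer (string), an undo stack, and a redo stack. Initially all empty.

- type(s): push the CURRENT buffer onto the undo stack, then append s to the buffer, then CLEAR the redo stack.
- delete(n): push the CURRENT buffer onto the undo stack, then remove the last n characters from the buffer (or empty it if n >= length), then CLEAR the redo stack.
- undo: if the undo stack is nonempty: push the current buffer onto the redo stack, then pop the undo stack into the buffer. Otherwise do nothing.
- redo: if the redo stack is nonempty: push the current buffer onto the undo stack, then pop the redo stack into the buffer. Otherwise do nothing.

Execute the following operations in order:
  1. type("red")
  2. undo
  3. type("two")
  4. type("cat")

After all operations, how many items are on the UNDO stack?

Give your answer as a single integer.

Answer: 2

Derivation:
After op 1 (type): buf='red' undo_depth=1 redo_depth=0
After op 2 (undo): buf='(empty)' undo_depth=0 redo_depth=1
After op 3 (type): buf='two' undo_depth=1 redo_depth=0
After op 4 (type): buf='twocat' undo_depth=2 redo_depth=0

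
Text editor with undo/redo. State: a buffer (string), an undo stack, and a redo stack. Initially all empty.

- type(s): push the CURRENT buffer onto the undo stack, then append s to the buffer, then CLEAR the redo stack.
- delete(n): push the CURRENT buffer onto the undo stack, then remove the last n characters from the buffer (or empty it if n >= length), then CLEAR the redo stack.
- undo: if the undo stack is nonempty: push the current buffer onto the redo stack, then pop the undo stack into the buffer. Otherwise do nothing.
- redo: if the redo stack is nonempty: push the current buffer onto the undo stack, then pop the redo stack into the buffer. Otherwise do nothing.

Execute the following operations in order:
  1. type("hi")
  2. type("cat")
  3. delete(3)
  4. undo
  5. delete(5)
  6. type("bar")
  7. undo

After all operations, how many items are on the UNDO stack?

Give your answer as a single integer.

Answer: 3

Derivation:
After op 1 (type): buf='hi' undo_depth=1 redo_depth=0
After op 2 (type): buf='hicat' undo_depth=2 redo_depth=0
After op 3 (delete): buf='hi' undo_depth=3 redo_depth=0
After op 4 (undo): buf='hicat' undo_depth=2 redo_depth=1
After op 5 (delete): buf='(empty)' undo_depth=3 redo_depth=0
After op 6 (type): buf='bar' undo_depth=4 redo_depth=0
After op 7 (undo): buf='(empty)' undo_depth=3 redo_depth=1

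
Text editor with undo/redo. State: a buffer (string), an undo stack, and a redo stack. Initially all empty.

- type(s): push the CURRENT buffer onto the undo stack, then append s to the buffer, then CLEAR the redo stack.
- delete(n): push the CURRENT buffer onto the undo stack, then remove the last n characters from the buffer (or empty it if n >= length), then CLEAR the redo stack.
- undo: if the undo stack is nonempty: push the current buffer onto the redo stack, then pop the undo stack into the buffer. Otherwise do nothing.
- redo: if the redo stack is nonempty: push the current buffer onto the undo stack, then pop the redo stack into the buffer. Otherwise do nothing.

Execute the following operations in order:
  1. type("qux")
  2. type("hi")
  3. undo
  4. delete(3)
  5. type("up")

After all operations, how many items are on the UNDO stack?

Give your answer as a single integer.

Answer: 3

Derivation:
After op 1 (type): buf='qux' undo_depth=1 redo_depth=0
After op 2 (type): buf='quxhi' undo_depth=2 redo_depth=0
After op 3 (undo): buf='qux' undo_depth=1 redo_depth=1
After op 4 (delete): buf='(empty)' undo_depth=2 redo_depth=0
After op 5 (type): buf='up' undo_depth=3 redo_depth=0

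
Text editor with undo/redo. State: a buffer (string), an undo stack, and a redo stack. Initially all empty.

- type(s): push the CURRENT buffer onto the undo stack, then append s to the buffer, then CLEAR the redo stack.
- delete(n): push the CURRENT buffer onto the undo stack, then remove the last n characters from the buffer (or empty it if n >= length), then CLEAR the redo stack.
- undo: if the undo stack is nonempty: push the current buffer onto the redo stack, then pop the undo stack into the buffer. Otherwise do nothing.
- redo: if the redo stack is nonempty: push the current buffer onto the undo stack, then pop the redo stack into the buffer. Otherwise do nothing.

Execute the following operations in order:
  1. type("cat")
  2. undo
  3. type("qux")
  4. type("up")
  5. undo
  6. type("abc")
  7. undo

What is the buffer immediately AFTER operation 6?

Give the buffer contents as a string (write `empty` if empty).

After op 1 (type): buf='cat' undo_depth=1 redo_depth=0
After op 2 (undo): buf='(empty)' undo_depth=0 redo_depth=1
After op 3 (type): buf='qux' undo_depth=1 redo_depth=0
After op 4 (type): buf='quxup' undo_depth=2 redo_depth=0
After op 5 (undo): buf='qux' undo_depth=1 redo_depth=1
After op 6 (type): buf='quxabc' undo_depth=2 redo_depth=0

Answer: quxabc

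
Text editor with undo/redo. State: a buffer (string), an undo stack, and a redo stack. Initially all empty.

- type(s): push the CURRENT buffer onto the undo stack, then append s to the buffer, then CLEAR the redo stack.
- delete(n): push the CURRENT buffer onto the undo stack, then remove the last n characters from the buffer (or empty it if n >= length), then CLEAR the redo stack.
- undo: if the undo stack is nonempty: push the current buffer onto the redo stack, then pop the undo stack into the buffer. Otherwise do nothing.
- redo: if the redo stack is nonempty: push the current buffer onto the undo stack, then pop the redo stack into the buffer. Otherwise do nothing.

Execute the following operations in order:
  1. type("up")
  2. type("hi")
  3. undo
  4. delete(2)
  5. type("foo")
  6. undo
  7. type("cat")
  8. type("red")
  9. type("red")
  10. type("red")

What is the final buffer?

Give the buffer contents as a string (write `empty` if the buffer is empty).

Answer: catredredred

Derivation:
After op 1 (type): buf='up' undo_depth=1 redo_depth=0
After op 2 (type): buf='uphi' undo_depth=2 redo_depth=0
After op 3 (undo): buf='up' undo_depth=1 redo_depth=1
After op 4 (delete): buf='(empty)' undo_depth=2 redo_depth=0
After op 5 (type): buf='foo' undo_depth=3 redo_depth=0
After op 6 (undo): buf='(empty)' undo_depth=2 redo_depth=1
After op 7 (type): buf='cat' undo_depth=3 redo_depth=0
After op 8 (type): buf='catred' undo_depth=4 redo_depth=0
After op 9 (type): buf='catredred' undo_depth=5 redo_depth=0
After op 10 (type): buf='catredredred' undo_depth=6 redo_depth=0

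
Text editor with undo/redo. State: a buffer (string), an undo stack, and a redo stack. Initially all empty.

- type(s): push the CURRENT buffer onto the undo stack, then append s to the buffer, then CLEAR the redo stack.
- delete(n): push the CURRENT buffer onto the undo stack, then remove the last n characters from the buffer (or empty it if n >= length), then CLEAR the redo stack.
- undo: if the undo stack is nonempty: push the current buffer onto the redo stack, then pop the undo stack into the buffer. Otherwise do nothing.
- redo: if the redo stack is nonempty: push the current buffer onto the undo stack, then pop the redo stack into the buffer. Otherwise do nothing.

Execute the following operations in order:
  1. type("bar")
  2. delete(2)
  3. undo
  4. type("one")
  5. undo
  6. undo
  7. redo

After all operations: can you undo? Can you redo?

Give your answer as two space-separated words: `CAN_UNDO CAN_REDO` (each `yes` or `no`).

After op 1 (type): buf='bar' undo_depth=1 redo_depth=0
After op 2 (delete): buf='b' undo_depth=2 redo_depth=0
After op 3 (undo): buf='bar' undo_depth=1 redo_depth=1
After op 4 (type): buf='barone' undo_depth=2 redo_depth=0
After op 5 (undo): buf='bar' undo_depth=1 redo_depth=1
After op 6 (undo): buf='(empty)' undo_depth=0 redo_depth=2
After op 7 (redo): buf='bar' undo_depth=1 redo_depth=1

Answer: yes yes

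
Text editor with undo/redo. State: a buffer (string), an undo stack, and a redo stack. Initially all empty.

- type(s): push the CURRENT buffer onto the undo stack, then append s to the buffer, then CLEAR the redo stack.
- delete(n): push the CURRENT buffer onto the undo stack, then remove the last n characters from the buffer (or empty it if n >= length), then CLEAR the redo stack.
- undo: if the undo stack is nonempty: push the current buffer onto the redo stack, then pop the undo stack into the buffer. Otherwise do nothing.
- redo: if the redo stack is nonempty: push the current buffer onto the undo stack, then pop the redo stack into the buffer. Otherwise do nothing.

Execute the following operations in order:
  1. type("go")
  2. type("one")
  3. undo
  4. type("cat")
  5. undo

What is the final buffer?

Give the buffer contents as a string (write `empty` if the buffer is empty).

Answer: go

Derivation:
After op 1 (type): buf='go' undo_depth=1 redo_depth=0
After op 2 (type): buf='goone' undo_depth=2 redo_depth=0
After op 3 (undo): buf='go' undo_depth=1 redo_depth=1
After op 4 (type): buf='gocat' undo_depth=2 redo_depth=0
After op 5 (undo): buf='go' undo_depth=1 redo_depth=1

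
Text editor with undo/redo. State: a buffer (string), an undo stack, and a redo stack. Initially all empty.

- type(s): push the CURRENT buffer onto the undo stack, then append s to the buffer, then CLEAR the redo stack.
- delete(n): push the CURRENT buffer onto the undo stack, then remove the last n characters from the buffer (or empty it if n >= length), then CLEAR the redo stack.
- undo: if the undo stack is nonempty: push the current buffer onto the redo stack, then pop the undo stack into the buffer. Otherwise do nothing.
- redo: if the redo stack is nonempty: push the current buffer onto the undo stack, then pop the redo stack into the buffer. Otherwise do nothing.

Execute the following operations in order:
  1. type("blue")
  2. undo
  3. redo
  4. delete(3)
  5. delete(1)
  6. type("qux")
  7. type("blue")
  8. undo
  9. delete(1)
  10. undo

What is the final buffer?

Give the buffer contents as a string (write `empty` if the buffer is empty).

Answer: qux

Derivation:
After op 1 (type): buf='blue' undo_depth=1 redo_depth=0
After op 2 (undo): buf='(empty)' undo_depth=0 redo_depth=1
After op 3 (redo): buf='blue' undo_depth=1 redo_depth=0
After op 4 (delete): buf='b' undo_depth=2 redo_depth=0
After op 5 (delete): buf='(empty)' undo_depth=3 redo_depth=0
After op 6 (type): buf='qux' undo_depth=4 redo_depth=0
After op 7 (type): buf='quxblue' undo_depth=5 redo_depth=0
After op 8 (undo): buf='qux' undo_depth=4 redo_depth=1
After op 9 (delete): buf='qu' undo_depth=5 redo_depth=0
After op 10 (undo): buf='qux' undo_depth=4 redo_depth=1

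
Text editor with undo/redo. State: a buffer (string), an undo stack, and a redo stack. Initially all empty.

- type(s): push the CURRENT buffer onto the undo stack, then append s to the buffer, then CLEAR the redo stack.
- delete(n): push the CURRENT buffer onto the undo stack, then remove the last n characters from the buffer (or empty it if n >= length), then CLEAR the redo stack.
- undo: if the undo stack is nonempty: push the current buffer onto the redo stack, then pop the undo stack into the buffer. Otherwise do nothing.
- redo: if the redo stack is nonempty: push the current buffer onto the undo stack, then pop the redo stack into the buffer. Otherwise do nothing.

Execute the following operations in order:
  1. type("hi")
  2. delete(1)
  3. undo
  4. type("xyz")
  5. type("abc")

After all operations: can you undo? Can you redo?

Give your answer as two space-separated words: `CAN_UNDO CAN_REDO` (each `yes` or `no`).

After op 1 (type): buf='hi' undo_depth=1 redo_depth=0
After op 2 (delete): buf='h' undo_depth=2 redo_depth=0
After op 3 (undo): buf='hi' undo_depth=1 redo_depth=1
After op 4 (type): buf='hixyz' undo_depth=2 redo_depth=0
After op 5 (type): buf='hixyzabc' undo_depth=3 redo_depth=0

Answer: yes no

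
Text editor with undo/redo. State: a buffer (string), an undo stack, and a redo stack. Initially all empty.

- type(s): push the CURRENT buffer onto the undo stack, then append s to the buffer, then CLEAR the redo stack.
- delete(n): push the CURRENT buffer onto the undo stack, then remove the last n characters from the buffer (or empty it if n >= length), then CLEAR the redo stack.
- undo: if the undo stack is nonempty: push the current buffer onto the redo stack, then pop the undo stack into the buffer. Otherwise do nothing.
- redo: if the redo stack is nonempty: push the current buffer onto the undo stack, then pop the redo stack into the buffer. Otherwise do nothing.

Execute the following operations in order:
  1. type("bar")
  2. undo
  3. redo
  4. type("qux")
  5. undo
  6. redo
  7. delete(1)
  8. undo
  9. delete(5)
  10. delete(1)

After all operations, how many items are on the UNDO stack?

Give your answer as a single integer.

After op 1 (type): buf='bar' undo_depth=1 redo_depth=0
After op 2 (undo): buf='(empty)' undo_depth=0 redo_depth=1
After op 3 (redo): buf='bar' undo_depth=1 redo_depth=0
After op 4 (type): buf='barqux' undo_depth=2 redo_depth=0
After op 5 (undo): buf='bar' undo_depth=1 redo_depth=1
After op 6 (redo): buf='barqux' undo_depth=2 redo_depth=0
After op 7 (delete): buf='barqu' undo_depth=3 redo_depth=0
After op 8 (undo): buf='barqux' undo_depth=2 redo_depth=1
After op 9 (delete): buf='b' undo_depth=3 redo_depth=0
After op 10 (delete): buf='(empty)' undo_depth=4 redo_depth=0

Answer: 4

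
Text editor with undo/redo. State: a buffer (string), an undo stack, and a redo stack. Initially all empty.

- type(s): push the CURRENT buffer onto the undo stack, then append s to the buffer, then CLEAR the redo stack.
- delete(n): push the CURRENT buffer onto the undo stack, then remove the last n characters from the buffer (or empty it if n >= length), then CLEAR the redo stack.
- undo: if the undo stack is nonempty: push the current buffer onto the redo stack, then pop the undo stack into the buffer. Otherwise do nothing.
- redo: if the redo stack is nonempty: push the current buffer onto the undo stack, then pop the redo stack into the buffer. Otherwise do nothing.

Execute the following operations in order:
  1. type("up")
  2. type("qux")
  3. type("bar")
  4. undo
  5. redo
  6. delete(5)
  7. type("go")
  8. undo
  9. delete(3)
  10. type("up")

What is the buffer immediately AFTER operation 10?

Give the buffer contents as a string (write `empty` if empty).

Answer: up

Derivation:
After op 1 (type): buf='up' undo_depth=1 redo_depth=0
After op 2 (type): buf='upqux' undo_depth=2 redo_depth=0
After op 3 (type): buf='upquxbar' undo_depth=3 redo_depth=0
After op 4 (undo): buf='upqux' undo_depth=2 redo_depth=1
After op 5 (redo): buf='upquxbar' undo_depth=3 redo_depth=0
After op 6 (delete): buf='upq' undo_depth=4 redo_depth=0
After op 7 (type): buf='upqgo' undo_depth=5 redo_depth=0
After op 8 (undo): buf='upq' undo_depth=4 redo_depth=1
After op 9 (delete): buf='(empty)' undo_depth=5 redo_depth=0
After op 10 (type): buf='up' undo_depth=6 redo_depth=0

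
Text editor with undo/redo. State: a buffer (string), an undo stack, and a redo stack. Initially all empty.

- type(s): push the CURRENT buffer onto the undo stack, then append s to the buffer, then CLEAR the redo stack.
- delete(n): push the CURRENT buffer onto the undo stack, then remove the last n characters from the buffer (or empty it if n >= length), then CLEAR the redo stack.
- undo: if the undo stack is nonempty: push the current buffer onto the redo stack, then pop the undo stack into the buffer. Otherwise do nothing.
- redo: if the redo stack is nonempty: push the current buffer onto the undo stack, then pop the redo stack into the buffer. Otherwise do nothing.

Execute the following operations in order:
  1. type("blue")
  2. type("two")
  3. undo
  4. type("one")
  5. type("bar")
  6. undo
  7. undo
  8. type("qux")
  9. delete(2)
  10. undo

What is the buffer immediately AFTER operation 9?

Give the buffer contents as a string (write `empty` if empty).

Answer: blueq

Derivation:
After op 1 (type): buf='blue' undo_depth=1 redo_depth=0
After op 2 (type): buf='bluetwo' undo_depth=2 redo_depth=0
After op 3 (undo): buf='blue' undo_depth=1 redo_depth=1
After op 4 (type): buf='blueone' undo_depth=2 redo_depth=0
After op 5 (type): buf='blueonebar' undo_depth=3 redo_depth=0
After op 6 (undo): buf='blueone' undo_depth=2 redo_depth=1
After op 7 (undo): buf='blue' undo_depth=1 redo_depth=2
After op 8 (type): buf='bluequx' undo_depth=2 redo_depth=0
After op 9 (delete): buf='blueq' undo_depth=3 redo_depth=0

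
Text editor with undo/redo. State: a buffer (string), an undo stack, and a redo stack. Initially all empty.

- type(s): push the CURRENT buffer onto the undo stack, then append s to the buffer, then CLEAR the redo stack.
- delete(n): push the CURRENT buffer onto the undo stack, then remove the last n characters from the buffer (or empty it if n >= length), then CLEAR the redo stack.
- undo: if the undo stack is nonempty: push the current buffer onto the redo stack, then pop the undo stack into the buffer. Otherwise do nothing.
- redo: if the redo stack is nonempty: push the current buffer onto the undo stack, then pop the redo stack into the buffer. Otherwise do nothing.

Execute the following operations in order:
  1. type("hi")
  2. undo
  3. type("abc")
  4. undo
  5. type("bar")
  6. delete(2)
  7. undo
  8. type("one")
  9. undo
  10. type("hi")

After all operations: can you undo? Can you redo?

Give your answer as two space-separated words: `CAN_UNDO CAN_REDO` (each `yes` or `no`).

Answer: yes no

Derivation:
After op 1 (type): buf='hi' undo_depth=1 redo_depth=0
After op 2 (undo): buf='(empty)' undo_depth=0 redo_depth=1
After op 3 (type): buf='abc' undo_depth=1 redo_depth=0
After op 4 (undo): buf='(empty)' undo_depth=0 redo_depth=1
After op 5 (type): buf='bar' undo_depth=1 redo_depth=0
After op 6 (delete): buf='b' undo_depth=2 redo_depth=0
After op 7 (undo): buf='bar' undo_depth=1 redo_depth=1
After op 8 (type): buf='barone' undo_depth=2 redo_depth=0
After op 9 (undo): buf='bar' undo_depth=1 redo_depth=1
After op 10 (type): buf='barhi' undo_depth=2 redo_depth=0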